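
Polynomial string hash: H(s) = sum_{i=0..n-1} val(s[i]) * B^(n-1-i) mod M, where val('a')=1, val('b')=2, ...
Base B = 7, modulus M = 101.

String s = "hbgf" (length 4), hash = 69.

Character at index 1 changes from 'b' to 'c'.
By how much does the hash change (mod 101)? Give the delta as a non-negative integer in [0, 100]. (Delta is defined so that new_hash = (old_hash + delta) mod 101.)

Answer: 49

Derivation:
Delta formula: (val(new) - val(old)) * B^(n-1-k) mod M
  val('c') - val('b') = 3 - 2 = 1
  B^(n-1-k) = 7^2 mod 101 = 49
  Delta = 1 * 49 mod 101 = 49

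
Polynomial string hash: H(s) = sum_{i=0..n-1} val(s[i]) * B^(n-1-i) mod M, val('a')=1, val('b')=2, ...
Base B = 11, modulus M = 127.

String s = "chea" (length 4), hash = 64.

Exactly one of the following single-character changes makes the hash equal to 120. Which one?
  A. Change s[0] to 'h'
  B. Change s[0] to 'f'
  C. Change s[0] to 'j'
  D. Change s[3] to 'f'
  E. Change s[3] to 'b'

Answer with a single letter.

Option A: s[0]='c'->'h', delta=(8-3)*11^3 mod 127 = 51, hash=64+51 mod 127 = 115
Option B: s[0]='c'->'f', delta=(6-3)*11^3 mod 127 = 56, hash=64+56 mod 127 = 120 <-- target
Option C: s[0]='c'->'j', delta=(10-3)*11^3 mod 127 = 46, hash=64+46 mod 127 = 110
Option D: s[3]='a'->'f', delta=(6-1)*11^0 mod 127 = 5, hash=64+5 mod 127 = 69
Option E: s[3]='a'->'b', delta=(2-1)*11^0 mod 127 = 1, hash=64+1 mod 127 = 65

Answer: B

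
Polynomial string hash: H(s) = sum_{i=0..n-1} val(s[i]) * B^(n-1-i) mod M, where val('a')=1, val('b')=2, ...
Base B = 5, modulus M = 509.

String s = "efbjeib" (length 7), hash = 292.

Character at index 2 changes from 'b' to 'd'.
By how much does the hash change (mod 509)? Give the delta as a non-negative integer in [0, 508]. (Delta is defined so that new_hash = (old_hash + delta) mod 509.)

Delta formula: (val(new) - val(old)) * B^(n-1-k) mod M
  val('d') - val('b') = 4 - 2 = 2
  B^(n-1-k) = 5^4 mod 509 = 116
  Delta = 2 * 116 mod 509 = 232

Answer: 232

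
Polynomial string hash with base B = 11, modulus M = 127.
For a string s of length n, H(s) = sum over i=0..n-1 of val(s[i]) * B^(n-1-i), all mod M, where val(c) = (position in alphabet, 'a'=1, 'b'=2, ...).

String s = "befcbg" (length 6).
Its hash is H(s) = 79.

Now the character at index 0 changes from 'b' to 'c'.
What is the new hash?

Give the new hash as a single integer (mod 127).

val('b') = 2, val('c') = 3
Position k = 0, exponent = n-1-k = 5
B^5 mod M = 11^5 mod 127 = 15
Delta = (3 - 2) * 15 mod 127 = 15
New hash = (79 + 15) mod 127 = 94

Answer: 94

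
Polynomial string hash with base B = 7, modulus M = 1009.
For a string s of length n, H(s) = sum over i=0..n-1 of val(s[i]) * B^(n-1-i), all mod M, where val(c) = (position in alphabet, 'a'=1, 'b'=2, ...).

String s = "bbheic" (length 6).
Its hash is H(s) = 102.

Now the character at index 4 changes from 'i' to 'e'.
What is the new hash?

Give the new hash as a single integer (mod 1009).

val('i') = 9, val('e') = 5
Position k = 4, exponent = n-1-k = 1
B^1 mod M = 7^1 mod 1009 = 7
Delta = (5 - 9) * 7 mod 1009 = 981
New hash = (102 + 981) mod 1009 = 74

Answer: 74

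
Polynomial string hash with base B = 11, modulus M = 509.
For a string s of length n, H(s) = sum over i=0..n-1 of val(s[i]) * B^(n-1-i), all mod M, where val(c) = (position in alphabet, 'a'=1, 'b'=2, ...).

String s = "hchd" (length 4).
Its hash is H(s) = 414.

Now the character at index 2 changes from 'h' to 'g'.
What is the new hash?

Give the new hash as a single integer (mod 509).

Answer: 403

Derivation:
val('h') = 8, val('g') = 7
Position k = 2, exponent = n-1-k = 1
B^1 mod M = 11^1 mod 509 = 11
Delta = (7 - 8) * 11 mod 509 = 498
New hash = (414 + 498) mod 509 = 403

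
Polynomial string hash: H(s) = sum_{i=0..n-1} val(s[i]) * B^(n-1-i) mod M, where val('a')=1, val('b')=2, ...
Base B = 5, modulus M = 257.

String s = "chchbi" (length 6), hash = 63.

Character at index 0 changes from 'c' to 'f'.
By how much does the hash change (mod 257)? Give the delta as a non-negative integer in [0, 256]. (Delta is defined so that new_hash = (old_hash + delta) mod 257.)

Delta formula: (val(new) - val(old)) * B^(n-1-k) mod M
  val('f') - val('c') = 6 - 3 = 3
  B^(n-1-k) = 5^5 mod 257 = 41
  Delta = 3 * 41 mod 257 = 123

Answer: 123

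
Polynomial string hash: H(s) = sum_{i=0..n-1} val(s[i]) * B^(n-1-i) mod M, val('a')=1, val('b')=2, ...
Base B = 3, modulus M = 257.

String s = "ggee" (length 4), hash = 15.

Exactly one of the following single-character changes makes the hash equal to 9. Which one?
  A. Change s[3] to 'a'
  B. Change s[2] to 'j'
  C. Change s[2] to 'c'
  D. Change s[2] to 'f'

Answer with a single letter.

Option A: s[3]='e'->'a', delta=(1-5)*3^0 mod 257 = 253, hash=15+253 mod 257 = 11
Option B: s[2]='e'->'j', delta=(10-5)*3^1 mod 257 = 15, hash=15+15 mod 257 = 30
Option C: s[2]='e'->'c', delta=(3-5)*3^1 mod 257 = 251, hash=15+251 mod 257 = 9 <-- target
Option D: s[2]='e'->'f', delta=(6-5)*3^1 mod 257 = 3, hash=15+3 mod 257 = 18

Answer: C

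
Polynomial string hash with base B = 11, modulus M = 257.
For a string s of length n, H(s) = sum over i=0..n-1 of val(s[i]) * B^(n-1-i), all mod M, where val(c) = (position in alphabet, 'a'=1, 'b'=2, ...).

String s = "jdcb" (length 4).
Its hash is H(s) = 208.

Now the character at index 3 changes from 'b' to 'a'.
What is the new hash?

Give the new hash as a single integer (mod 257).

val('b') = 2, val('a') = 1
Position k = 3, exponent = n-1-k = 0
B^0 mod M = 11^0 mod 257 = 1
Delta = (1 - 2) * 1 mod 257 = 256
New hash = (208 + 256) mod 257 = 207

Answer: 207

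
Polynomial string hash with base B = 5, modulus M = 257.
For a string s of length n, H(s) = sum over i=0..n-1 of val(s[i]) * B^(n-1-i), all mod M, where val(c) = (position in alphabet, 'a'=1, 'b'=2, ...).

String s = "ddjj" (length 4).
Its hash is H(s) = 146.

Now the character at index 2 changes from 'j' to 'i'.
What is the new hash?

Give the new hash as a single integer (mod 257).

Answer: 141

Derivation:
val('j') = 10, val('i') = 9
Position k = 2, exponent = n-1-k = 1
B^1 mod M = 5^1 mod 257 = 5
Delta = (9 - 10) * 5 mod 257 = 252
New hash = (146 + 252) mod 257 = 141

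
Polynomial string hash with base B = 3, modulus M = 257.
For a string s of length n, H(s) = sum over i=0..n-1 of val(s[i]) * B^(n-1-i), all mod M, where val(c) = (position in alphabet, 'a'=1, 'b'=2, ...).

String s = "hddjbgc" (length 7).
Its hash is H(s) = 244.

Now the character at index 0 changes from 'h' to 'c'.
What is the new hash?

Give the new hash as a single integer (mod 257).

Answer: 197

Derivation:
val('h') = 8, val('c') = 3
Position k = 0, exponent = n-1-k = 6
B^6 mod M = 3^6 mod 257 = 215
Delta = (3 - 8) * 215 mod 257 = 210
New hash = (244 + 210) mod 257 = 197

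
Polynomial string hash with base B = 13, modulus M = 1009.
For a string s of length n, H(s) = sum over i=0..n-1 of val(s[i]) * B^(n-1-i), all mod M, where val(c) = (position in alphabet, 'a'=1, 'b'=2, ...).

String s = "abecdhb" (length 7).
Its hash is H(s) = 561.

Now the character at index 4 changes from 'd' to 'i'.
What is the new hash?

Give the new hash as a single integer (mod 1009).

Answer: 397

Derivation:
val('d') = 4, val('i') = 9
Position k = 4, exponent = n-1-k = 2
B^2 mod M = 13^2 mod 1009 = 169
Delta = (9 - 4) * 169 mod 1009 = 845
New hash = (561 + 845) mod 1009 = 397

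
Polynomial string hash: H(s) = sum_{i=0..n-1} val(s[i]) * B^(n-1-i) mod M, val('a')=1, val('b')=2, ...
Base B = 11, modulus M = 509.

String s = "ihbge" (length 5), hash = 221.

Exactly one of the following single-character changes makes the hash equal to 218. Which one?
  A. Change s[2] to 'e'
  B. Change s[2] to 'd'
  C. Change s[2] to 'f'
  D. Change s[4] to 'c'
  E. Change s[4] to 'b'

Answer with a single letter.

Answer: E

Derivation:
Option A: s[2]='b'->'e', delta=(5-2)*11^2 mod 509 = 363, hash=221+363 mod 509 = 75
Option B: s[2]='b'->'d', delta=(4-2)*11^2 mod 509 = 242, hash=221+242 mod 509 = 463
Option C: s[2]='b'->'f', delta=(6-2)*11^2 mod 509 = 484, hash=221+484 mod 509 = 196
Option D: s[4]='e'->'c', delta=(3-5)*11^0 mod 509 = 507, hash=221+507 mod 509 = 219
Option E: s[4]='e'->'b', delta=(2-5)*11^0 mod 509 = 506, hash=221+506 mod 509 = 218 <-- target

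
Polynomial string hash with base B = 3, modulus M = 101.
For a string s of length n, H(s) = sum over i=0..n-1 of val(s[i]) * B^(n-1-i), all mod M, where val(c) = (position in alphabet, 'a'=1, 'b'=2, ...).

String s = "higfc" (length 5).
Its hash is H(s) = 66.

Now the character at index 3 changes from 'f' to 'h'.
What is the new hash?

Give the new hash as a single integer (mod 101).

val('f') = 6, val('h') = 8
Position k = 3, exponent = n-1-k = 1
B^1 mod M = 3^1 mod 101 = 3
Delta = (8 - 6) * 3 mod 101 = 6
New hash = (66 + 6) mod 101 = 72

Answer: 72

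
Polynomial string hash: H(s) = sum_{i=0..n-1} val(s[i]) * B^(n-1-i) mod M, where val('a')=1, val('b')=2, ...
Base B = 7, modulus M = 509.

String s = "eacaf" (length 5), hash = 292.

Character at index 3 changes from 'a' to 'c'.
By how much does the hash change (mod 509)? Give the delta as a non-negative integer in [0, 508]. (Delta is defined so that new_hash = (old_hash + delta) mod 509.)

Delta formula: (val(new) - val(old)) * B^(n-1-k) mod M
  val('c') - val('a') = 3 - 1 = 2
  B^(n-1-k) = 7^1 mod 509 = 7
  Delta = 2 * 7 mod 509 = 14

Answer: 14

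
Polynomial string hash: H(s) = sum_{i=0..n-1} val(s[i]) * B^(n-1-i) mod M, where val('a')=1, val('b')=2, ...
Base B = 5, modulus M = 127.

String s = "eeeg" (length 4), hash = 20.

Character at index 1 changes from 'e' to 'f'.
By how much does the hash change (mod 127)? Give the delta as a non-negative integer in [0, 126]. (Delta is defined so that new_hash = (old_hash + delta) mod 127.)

Answer: 25

Derivation:
Delta formula: (val(new) - val(old)) * B^(n-1-k) mod M
  val('f') - val('e') = 6 - 5 = 1
  B^(n-1-k) = 5^2 mod 127 = 25
  Delta = 1 * 25 mod 127 = 25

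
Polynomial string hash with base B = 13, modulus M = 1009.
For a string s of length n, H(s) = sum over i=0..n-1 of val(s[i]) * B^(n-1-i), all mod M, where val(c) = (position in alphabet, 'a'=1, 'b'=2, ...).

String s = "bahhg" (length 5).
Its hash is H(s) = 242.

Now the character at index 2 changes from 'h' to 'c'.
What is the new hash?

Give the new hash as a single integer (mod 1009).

Answer: 406

Derivation:
val('h') = 8, val('c') = 3
Position k = 2, exponent = n-1-k = 2
B^2 mod M = 13^2 mod 1009 = 169
Delta = (3 - 8) * 169 mod 1009 = 164
New hash = (242 + 164) mod 1009 = 406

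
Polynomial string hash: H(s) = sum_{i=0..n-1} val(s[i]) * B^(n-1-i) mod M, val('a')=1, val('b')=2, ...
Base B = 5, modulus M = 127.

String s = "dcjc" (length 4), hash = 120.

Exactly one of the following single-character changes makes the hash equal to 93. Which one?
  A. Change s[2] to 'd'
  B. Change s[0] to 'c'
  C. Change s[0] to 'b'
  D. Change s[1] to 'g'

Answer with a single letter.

Option A: s[2]='j'->'d', delta=(4-10)*5^1 mod 127 = 97, hash=120+97 mod 127 = 90
Option B: s[0]='d'->'c', delta=(3-4)*5^3 mod 127 = 2, hash=120+2 mod 127 = 122
Option C: s[0]='d'->'b', delta=(2-4)*5^3 mod 127 = 4, hash=120+4 mod 127 = 124
Option D: s[1]='c'->'g', delta=(7-3)*5^2 mod 127 = 100, hash=120+100 mod 127 = 93 <-- target

Answer: D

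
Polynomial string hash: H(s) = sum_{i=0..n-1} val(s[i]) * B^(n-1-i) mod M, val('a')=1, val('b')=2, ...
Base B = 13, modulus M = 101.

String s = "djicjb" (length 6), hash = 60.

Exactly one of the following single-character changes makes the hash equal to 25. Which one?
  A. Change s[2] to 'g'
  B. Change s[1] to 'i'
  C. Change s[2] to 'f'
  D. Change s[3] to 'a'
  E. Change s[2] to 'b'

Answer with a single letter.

Answer: D

Derivation:
Option A: s[2]='i'->'g', delta=(7-9)*13^3 mod 101 = 50, hash=60+50 mod 101 = 9
Option B: s[1]='j'->'i', delta=(9-10)*13^4 mod 101 = 22, hash=60+22 mod 101 = 82
Option C: s[2]='i'->'f', delta=(6-9)*13^3 mod 101 = 75, hash=60+75 mod 101 = 34
Option D: s[3]='c'->'a', delta=(1-3)*13^2 mod 101 = 66, hash=60+66 mod 101 = 25 <-- target
Option E: s[2]='i'->'b', delta=(2-9)*13^3 mod 101 = 74, hash=60+74 mod 101 = 33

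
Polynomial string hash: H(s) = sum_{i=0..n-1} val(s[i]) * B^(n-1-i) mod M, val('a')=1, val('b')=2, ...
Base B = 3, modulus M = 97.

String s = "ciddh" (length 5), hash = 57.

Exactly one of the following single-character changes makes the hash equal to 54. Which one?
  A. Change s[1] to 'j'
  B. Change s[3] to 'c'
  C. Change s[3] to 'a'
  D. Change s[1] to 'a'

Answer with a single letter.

Answer: B

Derivation:
Option A: s[1]='i'->'j', delta=(10-9)*3^3 mod 97 = 27, hash=57+27 mod 97 = 84
Option B: s[3]='d'->'c', delta=(3-4)*3^1 mod 97 = 94, hash=57+94 mod 97 = 54 <-- target
Option C: s[3]='d'->'a', delta=(1-4)*3^1 mod 97 = 88, hash=57+88 mod 97 = 48
Option D: s[1]='i'->'a', delta=(1-9)*3^3 mod 97 = 75, hash=57+75 mod 97 = 35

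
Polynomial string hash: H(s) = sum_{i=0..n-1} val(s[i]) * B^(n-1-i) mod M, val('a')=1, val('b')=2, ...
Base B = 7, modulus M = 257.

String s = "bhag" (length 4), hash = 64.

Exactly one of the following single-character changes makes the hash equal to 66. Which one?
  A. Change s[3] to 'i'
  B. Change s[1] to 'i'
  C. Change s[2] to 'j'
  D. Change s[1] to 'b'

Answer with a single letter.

Answer: A

Derivation:
Option A: s[3]='g'->'i', delta=(9-7)*7^0 mod 257 = 2, hash=64+2 mod 257 = 66 <-- target
Option B: s[1]='h'->'i', delta=(9-8)*7^2 mod 257 = 49, hash=64+49 mod 257 = 113
Option C: s[2]='a'->'j', delta=(10-1)*7^1 mod 257 = 63, hash=64+63 mod 257 = 127
Option D: s[1]='h'->'b', delta=(2-8)*7^2 mod 257 = 220, hash=64+220 mod 257 = 27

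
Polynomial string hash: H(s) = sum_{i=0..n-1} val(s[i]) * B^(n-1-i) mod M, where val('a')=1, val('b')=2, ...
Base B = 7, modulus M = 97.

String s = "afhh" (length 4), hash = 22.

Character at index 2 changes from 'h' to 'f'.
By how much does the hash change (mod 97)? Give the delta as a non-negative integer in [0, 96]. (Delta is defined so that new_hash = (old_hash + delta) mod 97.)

Delta formula: (val(new) - val(old)) * B^(n-1-k) mod M
  val('f') - val('h') = 6 - 8 = -2
  B^(n-1-k) = 7^1 mod 97 = 7
  Delta = -2 * 7 mod 97 = 83

Answer: 83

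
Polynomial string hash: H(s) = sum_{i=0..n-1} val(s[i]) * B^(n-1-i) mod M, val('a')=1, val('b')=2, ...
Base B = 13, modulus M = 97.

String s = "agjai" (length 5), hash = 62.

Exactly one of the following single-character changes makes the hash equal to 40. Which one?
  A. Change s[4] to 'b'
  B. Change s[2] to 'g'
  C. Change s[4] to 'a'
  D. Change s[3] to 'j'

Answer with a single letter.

Option A: s[4]='i'->'b', delta=(2-9)*13^0 mod 97 = 90, hash=62+90 mod 97 = 55
Option B: s[2]='j'->'g', delta=(7-10)*13^2 mod 97 = 75, hash=62+75 mod 97 = 40 <-- target
Option C: s[4]='i'->'a', delta=(1-9)*13^0 mod 97 = 89, hash=62+89 mod 97 = 54
Option D: s[3]='a'->'j', delta=(10-1)*13^1 mod 97 = 20, hash=62+20 mod 97 = 82

Answer: B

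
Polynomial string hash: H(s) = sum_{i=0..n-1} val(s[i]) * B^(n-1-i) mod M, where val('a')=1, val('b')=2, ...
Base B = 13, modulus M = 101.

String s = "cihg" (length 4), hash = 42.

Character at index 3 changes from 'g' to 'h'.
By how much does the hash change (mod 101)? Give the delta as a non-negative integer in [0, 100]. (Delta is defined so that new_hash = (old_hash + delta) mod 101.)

Answer: 1

Derivation:
Delta formula: (val(new) - val(old)) * B^(n-1-k) mod M
  val('h') - val('g') = 8 - 7 = 1
  B^(n-1-k) = 13^0 mod 101 = 1
  Delta = 1 * 1 mod 101 = 1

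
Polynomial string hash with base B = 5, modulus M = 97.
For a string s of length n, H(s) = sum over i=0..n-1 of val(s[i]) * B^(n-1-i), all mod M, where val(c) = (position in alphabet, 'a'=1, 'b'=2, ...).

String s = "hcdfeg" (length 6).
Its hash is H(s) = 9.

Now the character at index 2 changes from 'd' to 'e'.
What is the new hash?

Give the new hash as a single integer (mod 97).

val('d') = 4, val('e') = 5
Position k = 2, exponent = n-1-k = 3
B^3 mod M = 5^3 mod 97 = 28
Delta = (5 - 4) * 28 mod 97 = 28
New hash = (9 + 28) mod 97 = 37

Answer: 37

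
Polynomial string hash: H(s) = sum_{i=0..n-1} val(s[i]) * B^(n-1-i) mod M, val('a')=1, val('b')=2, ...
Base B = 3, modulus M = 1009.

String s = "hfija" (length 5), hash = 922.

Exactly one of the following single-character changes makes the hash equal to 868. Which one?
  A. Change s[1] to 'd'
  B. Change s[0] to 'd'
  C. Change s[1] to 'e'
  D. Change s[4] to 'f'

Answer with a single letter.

Answer: A

Derivation:
Option A: s[1]='f'->'d', delta=(4-6)*3^3 mod 1009 = 955, hash=922+955 mod 1009 = 868 <-- target
Option B: s[0]='h'->'d', delta=(4-8)*3^4 mod 1009 = 685, hash=922+685 mod 1009 = 598
Option C: s[1]='f'->'e', delta=(5-6)*3^3 mod 1009 = 982, hash=922+982 mod 1009 = 895
Option D: s[4]='a'->'f', delta=(6-1)*3^0 mod 1009 = 5, hash=922+5 mod 1009 = 927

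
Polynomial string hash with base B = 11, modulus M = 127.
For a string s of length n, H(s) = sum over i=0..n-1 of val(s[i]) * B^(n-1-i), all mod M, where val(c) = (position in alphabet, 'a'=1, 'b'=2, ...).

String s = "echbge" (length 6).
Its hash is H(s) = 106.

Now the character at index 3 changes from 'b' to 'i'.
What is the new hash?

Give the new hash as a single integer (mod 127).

val('b') = 2, val('i') = 9
Position k = 3, exponent = n-1-k = 2
B^2 mod M = 11^2 mod 127 = 121
Delta = (9 - 2) * 121 mod 127 = 85
New hash = (106 + 85) mod 127 = 64

Answer: 64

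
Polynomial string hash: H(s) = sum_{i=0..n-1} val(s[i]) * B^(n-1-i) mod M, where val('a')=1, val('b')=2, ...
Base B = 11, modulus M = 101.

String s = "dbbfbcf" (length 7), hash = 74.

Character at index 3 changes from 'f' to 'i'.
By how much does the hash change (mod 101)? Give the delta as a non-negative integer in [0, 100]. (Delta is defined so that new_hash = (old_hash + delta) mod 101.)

Answer: 54

Derivation:
Delta formula: (val(new) - val(old)) * B^(n-1-k) mod M
  val('i') - val('f') = 9 - 6 = 3
  B^(n-1-k) = 11^3 mod 101 = 18
  Delta = 3 * 18 mod 101 = 54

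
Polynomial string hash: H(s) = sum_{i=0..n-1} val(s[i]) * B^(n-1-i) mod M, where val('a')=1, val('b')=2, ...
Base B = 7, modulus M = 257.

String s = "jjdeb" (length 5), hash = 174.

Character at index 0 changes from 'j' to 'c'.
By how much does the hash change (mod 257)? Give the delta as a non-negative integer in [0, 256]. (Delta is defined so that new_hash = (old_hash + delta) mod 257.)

Delta formula: (val(new) - val(old)) * B^(n-1-k) mod M
  val('c') - val('j') = 3 - 10 = -7
  B^(n-1-k) = 7^4 mod 257 = 88
  Delta = -7 * 88 mod 257 = 155

Answer: 155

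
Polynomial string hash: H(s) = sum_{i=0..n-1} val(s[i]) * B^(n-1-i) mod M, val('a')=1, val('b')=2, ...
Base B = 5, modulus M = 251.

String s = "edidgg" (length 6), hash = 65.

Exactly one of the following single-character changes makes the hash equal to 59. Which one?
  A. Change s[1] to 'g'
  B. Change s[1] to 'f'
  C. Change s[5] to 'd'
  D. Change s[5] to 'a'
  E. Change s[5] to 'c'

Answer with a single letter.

Answer: D

Derivation:
Option A: s[1]='d'->'g', delta=(7-4)*5^4 mod 251 = 118, hash=65+118 mod 251 = 183
Option B: s[1]='d'->'f', delta=(6-4)*5^4 mod 251 = 246, hash=65+246 mod 251 = 60
Option C: s[5]='g'->'d', delta=(4-7)*5^0 mod 251 = 248, hash=65+248 mod 251 = 62
Option D: s[5]='g'->'a', delta=(1-7)*5^0 mod 251 = 245, hash=65+245 mod 251 = 59 <-- target
Option E: s[5]='g'->'c', delta=(3-7)*5^0 mod 251 = 247, hash=65+247 mod 251 = 61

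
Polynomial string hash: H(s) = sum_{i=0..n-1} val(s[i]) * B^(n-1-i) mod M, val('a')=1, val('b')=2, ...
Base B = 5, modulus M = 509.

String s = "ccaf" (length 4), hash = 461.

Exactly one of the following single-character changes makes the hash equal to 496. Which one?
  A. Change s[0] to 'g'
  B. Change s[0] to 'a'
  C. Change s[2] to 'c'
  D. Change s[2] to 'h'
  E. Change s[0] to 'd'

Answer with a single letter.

Option A: s[0]='c'->'g', delta=(7-3)*5^3 mod 509 = 500, hash=461+500 mod 509 = 452
Option B: s[0]='c'->'a', delta=(1-3)*5^3 mod 509 = 259, hash=461+259 mod 509 = 211
Option C: s[2]='a'->'c', delta=(3-1)*5^1 mod 509 = 10, hash=461+10 mod 509 = 471
Option D: s[2]='a'->'h', delta=(8-1)*5^1 mod 509 = 35, hash=461+35 mod 509 = 496 <-- target
Option E: s[0]='c'->'d', delta=(4-3)*5^3 mod 509 = 125, hash=461+125 mod 509 = 77

Answer: D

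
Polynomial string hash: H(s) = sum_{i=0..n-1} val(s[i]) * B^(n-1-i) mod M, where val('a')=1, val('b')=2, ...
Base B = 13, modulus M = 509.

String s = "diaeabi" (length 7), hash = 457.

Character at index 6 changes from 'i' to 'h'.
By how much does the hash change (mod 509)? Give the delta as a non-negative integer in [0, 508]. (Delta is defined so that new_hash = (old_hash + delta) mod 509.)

Answer: 508

Derivation:
Delta formula: (val(new) - val(old)) * B^(n-1-k) mod M
  val('h') - val('i') = 8 - 9 = -1
  B^(n-1-k) = 13^0 mod 509 = 1
  Delta = -1 * 1 mod 509 = 508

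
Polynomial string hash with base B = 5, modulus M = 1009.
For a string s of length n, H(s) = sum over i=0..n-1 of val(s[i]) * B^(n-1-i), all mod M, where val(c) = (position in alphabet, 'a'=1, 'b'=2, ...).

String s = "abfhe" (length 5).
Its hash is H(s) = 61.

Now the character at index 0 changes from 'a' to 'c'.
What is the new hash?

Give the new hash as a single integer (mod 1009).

Answer: 302

Derivation:
val('a') = 1, val('c') = 3
Position k = 0, exponent = n-1-k = 4
B^4 mod M = 5^4 mod 1009 = 625
Delta = (3 - 1) * 625 mod 1009 = 241
New hash = (61 + 241) mod 1009 = 302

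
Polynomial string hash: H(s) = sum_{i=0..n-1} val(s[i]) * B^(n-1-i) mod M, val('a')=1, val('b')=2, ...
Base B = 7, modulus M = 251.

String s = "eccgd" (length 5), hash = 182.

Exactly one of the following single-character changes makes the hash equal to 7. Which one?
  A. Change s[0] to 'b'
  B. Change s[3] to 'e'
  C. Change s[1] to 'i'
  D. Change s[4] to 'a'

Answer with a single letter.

Option A: s[0]='e'->'b', delta=(2-5)*7^4 mod 251 = 76, hash=182+76 mod 251 = 7 <-- target
Option B: s[3]='g'->'e', delta=(5-7)*7^1 mod 251 = 237, hash=182+237 mod 251 = 168
Option C: s[1]='c'->'i', delta=(9-3)*7^3 mod 251 = 50, hash=182+50 mod 251 = 232
Option D: s[4]='d'->'a', delta=(1-4)*7^0 mod 251 = 248, hash=182+248 mod 251 = 179

Answer: A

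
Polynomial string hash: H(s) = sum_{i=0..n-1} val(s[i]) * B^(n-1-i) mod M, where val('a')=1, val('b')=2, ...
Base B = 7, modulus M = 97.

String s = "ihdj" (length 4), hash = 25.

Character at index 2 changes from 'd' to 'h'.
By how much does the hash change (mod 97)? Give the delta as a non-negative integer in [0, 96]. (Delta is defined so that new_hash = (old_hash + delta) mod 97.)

Answer: 28

Derivation:
Delta formula: (val(new) - val(old)) * B^(n-1-k) mod M
  val('h') - val('d') = 8 - 4 = 4
  B^(n-1-k) = 7^1 mod 97 = 7
  Delta = 4 * 7 mod 97 = 28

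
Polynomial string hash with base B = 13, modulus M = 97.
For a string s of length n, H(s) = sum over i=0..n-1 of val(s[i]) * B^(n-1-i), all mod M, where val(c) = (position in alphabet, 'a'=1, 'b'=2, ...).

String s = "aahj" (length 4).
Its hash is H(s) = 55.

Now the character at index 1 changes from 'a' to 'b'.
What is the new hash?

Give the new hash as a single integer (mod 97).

val('a') = 1, val('b') = 2
Position k = 1, exponent = n-1-k = 2
B^2 mod M = 13^2 mod 97 = 72
Delta = (2 - 1) * 72 mod 97 = 72
New hash = (55 + 72) mod 97 = 30

Answer: 30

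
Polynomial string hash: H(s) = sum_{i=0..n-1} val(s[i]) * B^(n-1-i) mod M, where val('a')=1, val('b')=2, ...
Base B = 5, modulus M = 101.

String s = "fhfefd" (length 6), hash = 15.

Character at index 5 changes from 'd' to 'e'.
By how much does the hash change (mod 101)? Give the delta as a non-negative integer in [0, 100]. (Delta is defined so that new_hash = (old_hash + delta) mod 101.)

Answer: 1

Derivation:
Delta formula: (val(new) - val(old)) * B^(n-1-k) mod M
  val('e') - val('d') = 5 - 4 = 1
  B^(n-1-k) = 5^0 mod 101 = 1
  Delta = 1 * 1 mod 101 = 1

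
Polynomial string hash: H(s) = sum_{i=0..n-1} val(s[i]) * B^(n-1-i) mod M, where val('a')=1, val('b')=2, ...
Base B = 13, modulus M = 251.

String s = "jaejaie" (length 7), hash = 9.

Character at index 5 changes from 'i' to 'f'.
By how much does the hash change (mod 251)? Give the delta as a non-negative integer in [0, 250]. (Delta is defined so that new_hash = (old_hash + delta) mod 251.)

Delta formula: (val(new) - val(old)) * B^(n-1-k) mod M
  val('f') - val('i') = 6 - 9 = -3
  B^(n-1-k) = 13^1 mod 251 = 13
  Delta = -3 * 13 mod 251 = 212

Answer: 212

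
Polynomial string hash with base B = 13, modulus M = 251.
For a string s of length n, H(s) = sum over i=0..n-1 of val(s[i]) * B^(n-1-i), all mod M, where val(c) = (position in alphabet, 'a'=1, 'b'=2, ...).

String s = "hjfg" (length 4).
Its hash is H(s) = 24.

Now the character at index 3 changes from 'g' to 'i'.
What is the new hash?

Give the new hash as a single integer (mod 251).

val('g') = 7, val('i') = 9
Position k = 3, exponent = n-1-k = 0
B^0 mod M = 13^0 mod 251 = 1
Delta = (9 - 7) * 1 mod 251 = 2
New hash = (24 + 2) mod 251 = 26

Answer: 26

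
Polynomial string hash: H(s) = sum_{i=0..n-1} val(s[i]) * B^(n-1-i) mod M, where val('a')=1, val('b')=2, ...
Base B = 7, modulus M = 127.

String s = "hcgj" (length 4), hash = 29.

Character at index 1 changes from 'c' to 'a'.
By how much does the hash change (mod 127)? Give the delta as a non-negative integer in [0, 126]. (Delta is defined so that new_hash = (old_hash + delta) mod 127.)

Answer: 29

Derivation:
Delta formula: (val(new) - val(old)) * B^(n-1-k) mod M
  val('a') - val('c') = 1 - 3 = -2
  B^(n-1-k) = 7^2 mod 127 = 49
  Delta = -2 * 49 mod 127 = 29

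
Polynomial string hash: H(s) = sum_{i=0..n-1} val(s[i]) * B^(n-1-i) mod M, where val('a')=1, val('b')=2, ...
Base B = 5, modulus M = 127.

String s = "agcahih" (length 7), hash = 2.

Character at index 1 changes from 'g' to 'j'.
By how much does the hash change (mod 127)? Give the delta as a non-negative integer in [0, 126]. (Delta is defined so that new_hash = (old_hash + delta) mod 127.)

Answer: 104

Derivation:
Delta formula: (val(new) - val(old)) * B^(n-1-k) mod M
  val('j') - val('g') = 10 - 7 = 3
  B^(n-1-k) = 5^5 mod 127 = 77
  Delta = 3 * 77 mod 127 = 104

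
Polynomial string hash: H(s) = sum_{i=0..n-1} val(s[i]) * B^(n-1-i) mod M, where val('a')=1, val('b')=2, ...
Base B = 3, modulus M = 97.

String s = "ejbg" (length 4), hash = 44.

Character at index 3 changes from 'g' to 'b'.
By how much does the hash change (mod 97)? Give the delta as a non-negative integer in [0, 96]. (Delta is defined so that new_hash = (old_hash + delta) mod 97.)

Delta formula: (val(new) - val(old)) * B^(n-1-k) mod M
  val('b') - val('g') = 2 - 7 = -5
  B^(n-1-k) = 3^0 mod 97 = 1
  Delta = -5 * 1 mod 97 = 92

Answer: 92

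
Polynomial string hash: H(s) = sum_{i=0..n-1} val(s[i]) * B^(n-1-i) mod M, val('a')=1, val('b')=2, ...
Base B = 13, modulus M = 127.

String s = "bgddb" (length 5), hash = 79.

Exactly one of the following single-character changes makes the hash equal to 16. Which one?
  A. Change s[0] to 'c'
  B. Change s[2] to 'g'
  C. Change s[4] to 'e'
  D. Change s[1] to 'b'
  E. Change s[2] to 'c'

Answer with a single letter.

Answer: D

Derivation:
Option A: s[0]='b'->'c', delta=(3-2)*13^4 mod 127 = 113, hash=79+113 mod 127 = 65
Option B: s[2]='d'->'g', delta=(7-4)*13^2 mod 127 = 126, hash=79+126 mod 127 = 78
Option C: s[4]='b'->'e', delta=(5-2)*13^0 mod 127 = 3, hash=79+3 mod 127 = 82
Option D: s[1]='g'->'b', delta=(2-7)*13^3 mod 127 = 64, hash=79+64 mod 127 = 16 <-- target
Option E: s[2]='d'->'c', delta=(3-4)*13^2 mod 127 = 85, hash=79+85 mod 127 = 37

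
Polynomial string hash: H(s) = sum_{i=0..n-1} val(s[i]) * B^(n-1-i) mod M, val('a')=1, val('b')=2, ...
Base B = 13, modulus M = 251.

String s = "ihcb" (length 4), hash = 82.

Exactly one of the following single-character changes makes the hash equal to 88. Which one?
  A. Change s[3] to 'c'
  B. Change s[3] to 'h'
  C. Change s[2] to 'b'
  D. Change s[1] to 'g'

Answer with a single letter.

Answer: B

Derivation:
Option A: s[3]='b'->'c', delta=(3-2)*13^0 mod 251 = 1, hash=82+1 mod 251 = 83
Option B: s[3]='b'->'h', delta=(8-2)*13^0 mod 251 = 6, hash=82+6 mod 251 = 88 <-- target
Option C: s[2]='c'->'b', delta=(2-3)*13^1 mod 251 = 238, hash=82+238 mod 251 = 69
Option D: s[1]='h'->'g', delta=(7-8)*13^2 mod 251 = 82, hash=82+82 mod 251 = 164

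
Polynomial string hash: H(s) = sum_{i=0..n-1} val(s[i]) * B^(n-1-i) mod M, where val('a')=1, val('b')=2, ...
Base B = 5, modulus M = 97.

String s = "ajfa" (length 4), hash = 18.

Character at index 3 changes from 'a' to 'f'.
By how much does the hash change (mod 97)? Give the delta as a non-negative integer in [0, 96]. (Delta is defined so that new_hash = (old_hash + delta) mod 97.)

Delta formula: (val(new) - val(old)) * B^(n-1-k) mod M
  val('f') - val('a') = 6 - 1 = 5
  B^(n-1-k) = 5^0 mod 97 = 1
  Delta = 5 * 1 mod 97 = 5

Answer: 5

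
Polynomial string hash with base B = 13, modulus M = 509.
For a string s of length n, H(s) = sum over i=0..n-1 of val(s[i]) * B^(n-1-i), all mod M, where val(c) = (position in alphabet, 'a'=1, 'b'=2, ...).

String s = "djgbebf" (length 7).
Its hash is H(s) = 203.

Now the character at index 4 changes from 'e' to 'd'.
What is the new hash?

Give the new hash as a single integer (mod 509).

Answer: 34

Derivation:
val('e') = 5, val('d') = 4
Position k = 4, exponent = n-1-k = 2
B^2 mod M = 13^2 mod 509 = 169
Delta = (4 - 5) * 169 mod 509 = 340
New hash = (203 + 340) mod 509 = 34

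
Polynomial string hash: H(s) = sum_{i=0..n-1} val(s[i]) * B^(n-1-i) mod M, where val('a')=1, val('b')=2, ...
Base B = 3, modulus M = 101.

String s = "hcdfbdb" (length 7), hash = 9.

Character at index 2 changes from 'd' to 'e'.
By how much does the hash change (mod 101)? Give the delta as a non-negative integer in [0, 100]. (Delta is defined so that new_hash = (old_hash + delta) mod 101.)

Answer: 81

Derivation:
Delta formula: (val(new) - val(old)) * B^(n-1-k) mod M
  val('e') - val('d') = 5 - 4 = 1
  B^(n-1-k) = 3^4 mod 101 = 81
  Delta = 1 * 81 mod 101 = 81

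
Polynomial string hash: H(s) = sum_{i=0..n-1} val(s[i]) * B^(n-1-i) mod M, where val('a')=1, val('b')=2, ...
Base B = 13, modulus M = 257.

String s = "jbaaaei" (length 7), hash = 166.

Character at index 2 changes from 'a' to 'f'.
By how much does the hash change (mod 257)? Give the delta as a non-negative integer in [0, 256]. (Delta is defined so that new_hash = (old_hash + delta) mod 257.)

Answer: 170

Derivation:
Delta formula: (val(new) - val(old)) * B^(n-1-k) mod M
  val('f') - val('a') = 6 - 1 = 5
  B^(n-1-k) = 13^4 mod 257 = 34
  Delta = 5 * 34 mod 257 = 170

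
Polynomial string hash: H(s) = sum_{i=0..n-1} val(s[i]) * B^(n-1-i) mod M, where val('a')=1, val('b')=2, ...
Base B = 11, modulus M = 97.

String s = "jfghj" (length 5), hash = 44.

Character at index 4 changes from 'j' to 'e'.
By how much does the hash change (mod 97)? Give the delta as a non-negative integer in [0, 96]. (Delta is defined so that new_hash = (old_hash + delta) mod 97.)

Delta formula: (val(new) - val(old)) * B^(n-1-k) mod M
  val('e') - val('j') = 5 - 10 = -5
  B^(n-1-k) = 11^0 mod 97 = 1
  Delta = -5 * 1 mod 97 = 92

Answer: 92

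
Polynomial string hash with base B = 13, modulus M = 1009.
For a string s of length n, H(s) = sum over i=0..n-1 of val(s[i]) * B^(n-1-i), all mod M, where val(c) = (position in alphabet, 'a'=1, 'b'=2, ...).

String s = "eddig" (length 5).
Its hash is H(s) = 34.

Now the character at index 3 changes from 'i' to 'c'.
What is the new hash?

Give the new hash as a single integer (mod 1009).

Answer: 965

Derivation:
val('i') = 9, val('c') = 3
Position k = 3, exponent = n-1-k = 1
B^1 mod M = 13^1 mod 1009 = 13
Delta = (3 - 9) * 13 mod 1009 = 931
New hash = (34 + 931) mod 1009 = 965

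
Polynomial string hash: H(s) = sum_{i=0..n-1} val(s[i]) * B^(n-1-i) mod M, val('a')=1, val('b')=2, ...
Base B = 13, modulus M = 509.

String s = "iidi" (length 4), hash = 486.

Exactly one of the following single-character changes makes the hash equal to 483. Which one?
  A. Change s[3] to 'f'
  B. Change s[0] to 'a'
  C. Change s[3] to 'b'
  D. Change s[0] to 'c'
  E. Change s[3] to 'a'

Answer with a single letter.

Answer: A

Derivation:
Option A: s[3]='i'->'f', delta=(6-9)*13^0 mod 509 = 506, hash=486+506 mod 509 = 483 <-- target
Option B: s[0]='i'->'a', delta=(1-9)*13^3 mod 509 = 239, hash=486+239 mod 509 = 216
Option C: s[3]='i'->'b', delta=(2-9)*13^0 mod 509 = 502, hash=486+502 mod 509 = 479
Option D: s[0]='i'->'c', delta=(3-9)*13^3 mod 509 = 52, hash=486+52 mod 509 = 29
Option E: s[3]='i'->'a', delta=(1-9)*13^0 mod 509 = 501, hash=486+501 mod 509 = 478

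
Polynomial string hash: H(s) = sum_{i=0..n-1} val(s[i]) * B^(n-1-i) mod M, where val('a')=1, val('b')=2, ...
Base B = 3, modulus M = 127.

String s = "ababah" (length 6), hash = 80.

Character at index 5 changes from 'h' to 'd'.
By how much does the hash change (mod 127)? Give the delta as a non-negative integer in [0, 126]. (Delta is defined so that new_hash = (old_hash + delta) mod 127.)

Answer: 123

Derivation:
Delta formula: (val(new) - val(old)) * B^(n-1-k) mod M
  val('d') - val('h') = 4 - 8 = -4
  B^(n-1-k) = 3^0 mod 127 = 1
  Delta = -4 * 1 mod 127 = 123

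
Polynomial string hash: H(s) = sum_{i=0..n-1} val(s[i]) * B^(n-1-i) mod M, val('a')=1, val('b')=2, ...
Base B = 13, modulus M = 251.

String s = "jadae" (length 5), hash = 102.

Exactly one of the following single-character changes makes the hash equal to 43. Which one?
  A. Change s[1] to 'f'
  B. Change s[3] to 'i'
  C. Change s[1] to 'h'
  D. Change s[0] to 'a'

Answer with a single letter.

Answer: A

Derivation:
Option A: s[1]='a'->'f', delta=(6-1)*13^3 mod 251 = 192, hash=102+192 mod 251 = 43 <-- target
Option B: s[3]='a'->'i', delta=(9-1)*13^1 mod 251 = 104, hash=102+104 mod 251 = 206
Option C: s[1]='a'->'h', delta=(8-1)*13^3 mod 251 = 68, hash=102+68 mod 251 = 170
Option D: s[0]='j'->'a', delta=(1-10)*13^4 mod 251 = 226, hash=102+226 mod 251 = 77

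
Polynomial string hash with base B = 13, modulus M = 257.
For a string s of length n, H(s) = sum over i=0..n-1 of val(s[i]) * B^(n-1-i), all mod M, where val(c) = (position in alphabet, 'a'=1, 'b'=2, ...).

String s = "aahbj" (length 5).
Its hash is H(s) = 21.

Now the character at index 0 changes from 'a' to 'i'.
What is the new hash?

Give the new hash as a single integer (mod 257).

Answer: 36

Derivation:
val('a') = 1, val('i') = 9
Position k = 0, exponent = n-1-k = 4
B^4 mod M = 13^4 mod 257 = 34
Delta = (9 - 1) * 34 mod 257 = 15
New hash = (21 + 15) mod 257 = 36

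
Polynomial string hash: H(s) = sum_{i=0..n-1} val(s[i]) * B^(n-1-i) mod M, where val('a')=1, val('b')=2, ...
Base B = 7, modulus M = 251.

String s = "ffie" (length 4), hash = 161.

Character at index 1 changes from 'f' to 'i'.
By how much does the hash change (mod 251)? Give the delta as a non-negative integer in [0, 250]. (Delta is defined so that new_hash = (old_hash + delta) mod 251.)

Answer: 147

Derivation:
Delta formula: (val(new) - val(old)) * B^(n-1-k) mod M
  val('i') - val('f') = 9 - 6 = 3
  B^(n-1-k) = 7^2 mod 251 = 49
  Delta = 3 * 49 mod 251 = 147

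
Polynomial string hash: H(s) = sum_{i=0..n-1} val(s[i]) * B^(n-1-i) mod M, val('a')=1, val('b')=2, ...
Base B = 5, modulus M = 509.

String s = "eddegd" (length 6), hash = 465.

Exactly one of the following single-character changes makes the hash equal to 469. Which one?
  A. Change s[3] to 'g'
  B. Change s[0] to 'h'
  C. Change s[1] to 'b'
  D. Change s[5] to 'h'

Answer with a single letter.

Option A: s[3]='e'->'g', delta=(7-5)*5^2 mod 509 = 50, hash=465+50 mod 509 = 6
Option B: s[0]='e'->'h', delta=(8-5)*5^5 mod 509 = 213, hash=465+213 mod 509 = 169
Option C: s[1]='d'->'b', delta=(2-4)*5^4 mod 509 = 277, hash=465+277 mod 509 = 233
Option D: s[5]='d'->'h', delta=(8-4)*5^0 mod 509 = 4, hash=465+4 mod 509 = 469 <-- target

Answer: D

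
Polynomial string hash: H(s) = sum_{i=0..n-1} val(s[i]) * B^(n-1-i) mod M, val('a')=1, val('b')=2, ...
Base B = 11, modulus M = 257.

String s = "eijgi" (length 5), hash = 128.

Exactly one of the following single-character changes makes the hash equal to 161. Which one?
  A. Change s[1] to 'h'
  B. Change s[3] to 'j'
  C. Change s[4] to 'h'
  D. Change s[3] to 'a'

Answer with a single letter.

Option A: s[1]='i'->'h', delta=(8-9)*11^3 mod 257 = 211, hash=128+211 mod 257 = 82
Option B: s[3]='g'->'j', delta=(10-7)*11^1 mod 257 = 33, hash=128+33 mod 257 = 161 <-- target
Option C: s[4]='i'->'h', delta=(8-9)*11^0 mod 257 = 256, hash=128+256 mod 257 = 127
Option D: s[3]='g'->'a', delta=(1-7)*11^1 mod 257 = 191, hash=128+191 mod 257 = 62

Answer: B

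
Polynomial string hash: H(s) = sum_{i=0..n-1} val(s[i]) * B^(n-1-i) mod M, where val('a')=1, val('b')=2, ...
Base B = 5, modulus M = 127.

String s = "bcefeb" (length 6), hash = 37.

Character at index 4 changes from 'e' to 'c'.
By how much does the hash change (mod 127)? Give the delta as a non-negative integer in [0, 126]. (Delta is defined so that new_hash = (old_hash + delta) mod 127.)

Answer: 117

Derivation:
Delta formula: (val(new) - val(old)) * B^(n-1-k) mod M
  val('c') - val('e') = 3 - 5 = -2
  B^(n-1-k) = 5^1 mod 127 = 5
  Delta = -2 * 5 mod 127 = 117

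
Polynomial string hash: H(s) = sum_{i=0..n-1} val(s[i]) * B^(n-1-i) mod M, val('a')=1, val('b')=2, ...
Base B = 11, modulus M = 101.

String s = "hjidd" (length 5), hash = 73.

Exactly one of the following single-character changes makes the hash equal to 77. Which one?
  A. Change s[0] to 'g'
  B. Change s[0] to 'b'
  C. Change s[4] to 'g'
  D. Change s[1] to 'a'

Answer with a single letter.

Option A: s[0]='h'->'g', delta=(7-8)*11^4 mod 101 = 4, hash=73+4 mod 101 = 77 <-- target
Option B: s[0]='h'->'b', delta=(2-8)*11^4 mod 101 = 24, hash=73+24 mod 101 = 97
Option C: s[4]='d'->'g', delta=(7-4)*11^0 mod 101 = 3, hash=73+3 mod 101 = 76
Option D: s[1]='j'->'a', delta=(1-10)*11^3 mod 101 = 40, hash=73+40 mod 101 = 12

Answer: A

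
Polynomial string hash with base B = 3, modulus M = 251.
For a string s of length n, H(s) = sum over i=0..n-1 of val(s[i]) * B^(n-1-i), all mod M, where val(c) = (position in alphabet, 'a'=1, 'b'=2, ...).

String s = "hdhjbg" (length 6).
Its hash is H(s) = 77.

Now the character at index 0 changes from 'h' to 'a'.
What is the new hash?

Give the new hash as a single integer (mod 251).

val('h') = 8, val('a') = 1
Position k = 0, exponent = n-1-k = 5
B^5 mod M = 3^5 mod 251 = 243
Delta = (1 - 8) * 243 mod 251 = 56
New hash = (77 + 56) mod 251 = 133

Answer: 133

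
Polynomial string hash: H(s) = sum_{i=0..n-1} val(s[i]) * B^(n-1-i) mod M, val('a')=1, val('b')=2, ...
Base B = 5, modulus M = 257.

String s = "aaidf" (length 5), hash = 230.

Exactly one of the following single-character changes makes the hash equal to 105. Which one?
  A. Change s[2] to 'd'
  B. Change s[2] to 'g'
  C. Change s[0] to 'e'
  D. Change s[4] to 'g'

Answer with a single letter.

Answer: A

Derivation:
Option A: s[2]='i'->'d', delta=(4-9)*5^2 mod 257 = 132, hash=230+132 mod 257 = 105 <-- target
Option B: s[2]='i'->'g', delta=(7-9)*5^2 mod 257 = 207, hash=230+207 mod 257 = 180
Option C: s[0]='a'->'e', delta=(5-1)*5^4 mod 257 = 187, hash=230+187 mod 257 = 160
Option D: s[4]='f'->'g', delta=(7-6)*5^0 mod 257 = 1, hash=230+1 mod 257 = 231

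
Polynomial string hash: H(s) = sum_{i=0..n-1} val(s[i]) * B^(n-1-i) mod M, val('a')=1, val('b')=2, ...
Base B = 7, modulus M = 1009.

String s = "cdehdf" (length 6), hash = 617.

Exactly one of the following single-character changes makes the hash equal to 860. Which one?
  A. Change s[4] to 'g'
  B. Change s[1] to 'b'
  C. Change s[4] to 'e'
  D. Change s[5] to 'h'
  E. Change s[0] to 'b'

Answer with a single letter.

Option A: s[4]='d'->'g', delta=(7-4)*7^1 mod 1009 = 21, hash=617+21 mod 1009 = 638
Option B: s[1]='d'->'b', delta=(2-4)*7^4 mod 1009 = 243, hash=617+243 mod 1009 = 860 <-- target
Option C: s[4]='d'->'e', delta=(5-4)*7^1 mod 1009 = 7, hash=617+7 mod 1009 = 624
Option D: s[5]='f'->'h', delta=(8-6)*7^0 mod 1009 = 2, hash=617+2 mod 1009 = 619
Option E: s[0]='c'->'b', delta=(2-3)*7^5 mod 1009 = 346, hash=617+346 mod 1009 = 963

Answer: B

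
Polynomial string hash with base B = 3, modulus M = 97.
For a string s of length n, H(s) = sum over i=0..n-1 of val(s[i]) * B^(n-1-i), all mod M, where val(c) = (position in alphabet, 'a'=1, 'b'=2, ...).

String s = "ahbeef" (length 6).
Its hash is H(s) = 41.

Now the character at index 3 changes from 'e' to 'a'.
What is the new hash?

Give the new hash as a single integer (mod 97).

Answer: 5

Derivation:
val('e') = 5, val('a') = 1
Position k = 3, exponent = n-1-k = 2
B^2 mod M = 3^2 mod 97 = 9
Delta = (1 - 5) * 9 mod 97 = 61
New hash = (41 + 61) mod 97 = 5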